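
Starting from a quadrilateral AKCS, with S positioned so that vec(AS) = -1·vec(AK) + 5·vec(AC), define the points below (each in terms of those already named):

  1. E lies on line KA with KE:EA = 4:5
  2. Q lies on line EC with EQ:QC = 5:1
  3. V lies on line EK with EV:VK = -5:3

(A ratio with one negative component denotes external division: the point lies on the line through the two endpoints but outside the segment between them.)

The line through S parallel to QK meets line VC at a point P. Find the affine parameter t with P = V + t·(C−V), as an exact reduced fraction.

t = -125/26

Assign A = (0, 0), K = (1, 0), C = (0, 1), S = (-1, 5) — the answer is frame-independent, so this choice is without loss of generality.
1. E lies on line KA with KE:EA = 4:5 ⇒ E = (5/9, 0)
2. Q lies on line EC with EQ:QC = 5:1 ⇒ Q = (5/54, 5/6)
3. V lies on line EK with EV:VK = -5:3 ⇒ V = (5/3, 0)
through S parallel to QK: direction (49/54, -5/6); meets VC at P = (755/78, -125/26)
P = V + t·(C−V) with t = -125/26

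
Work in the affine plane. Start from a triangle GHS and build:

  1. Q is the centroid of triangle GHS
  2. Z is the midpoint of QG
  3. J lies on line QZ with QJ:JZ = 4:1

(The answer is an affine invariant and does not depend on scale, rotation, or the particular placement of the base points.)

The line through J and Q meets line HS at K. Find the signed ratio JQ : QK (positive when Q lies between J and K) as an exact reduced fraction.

Choose coordinates G = (0, 0), H = (1, 0), S = (0, 1).
1. Q is the centroid of triangle GHS ⇒ Q = (1/3, 1/3)
2. Z is the midpoint of QG ⇒ Z = (1/6, 1/6)
3. J lies on line QZ with QJ:JZ = 4:1 ⇒ J = (1/5, 1/5)
line JQ meets HS at K = (1/2, 1/2)
Q = J + t·(K−J) with t = 4/9, so JQ:QK = 4/9:5/9

JQ:QK = 4/5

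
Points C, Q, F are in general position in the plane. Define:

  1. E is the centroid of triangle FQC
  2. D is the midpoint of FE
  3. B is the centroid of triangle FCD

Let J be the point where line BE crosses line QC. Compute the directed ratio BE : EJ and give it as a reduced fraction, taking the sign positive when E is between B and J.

BE:EJ = 2/3

Set C = (0, 0), Q = (1, 0), F = (0, 1); any affine frame gives the same invariant.
1. E is the centroid of triangle FQC ⇒ E = (1/3, 1/3)
2. D is the midpoint of FE ⇒ D = (1/6, 2/3)
3. B is the centroid of triangle FCD ⇒ B = (1/18, 5/9)
line BE meets QC at J = (3/4, 0)
E = B + t·(J−B) with t = 2/5, so BE:EJ = 2/5:3/5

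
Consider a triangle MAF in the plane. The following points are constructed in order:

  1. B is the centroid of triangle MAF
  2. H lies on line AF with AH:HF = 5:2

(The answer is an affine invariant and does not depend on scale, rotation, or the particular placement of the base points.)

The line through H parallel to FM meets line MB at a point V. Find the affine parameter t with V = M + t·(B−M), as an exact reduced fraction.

Choose coordinates M = (0, 0), A = (1, 0), F = (0, 1).
1. B is the centroid of triangle MAF ⇒ B = (1/3, 1/3)
2. H lies on line AF with AH:HF = 5:2 ⇒ H = (2/7, 5/7)
through H parallel to FM: direction (0, -1); meets MB at V = (2/7, 2/7)
V = M + t·(B−M) with t = 6/7

t = 6/7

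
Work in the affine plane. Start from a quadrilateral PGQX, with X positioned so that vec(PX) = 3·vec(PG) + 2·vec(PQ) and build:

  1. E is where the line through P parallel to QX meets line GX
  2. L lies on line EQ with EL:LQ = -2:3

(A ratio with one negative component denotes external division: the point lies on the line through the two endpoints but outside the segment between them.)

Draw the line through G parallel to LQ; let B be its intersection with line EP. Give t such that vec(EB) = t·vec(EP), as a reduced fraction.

Work in coordinates with P = (0, 0), G = (1, 0), Q = (0, 1), X = (3, 2).
1. E is where the line through P parallel to QX meets line GX ⇒ E = (3/2, 1/2)
2. L lies on line EQ with EL:LQ = -2:3 ⇒ L = (9/2, -1/2)
through G parallel to LQ: direction (-9/2, 3/2); meets EP at B = (1/2, 1/6)
B = E + t·(P−E) with t = 2/3

t = 2/3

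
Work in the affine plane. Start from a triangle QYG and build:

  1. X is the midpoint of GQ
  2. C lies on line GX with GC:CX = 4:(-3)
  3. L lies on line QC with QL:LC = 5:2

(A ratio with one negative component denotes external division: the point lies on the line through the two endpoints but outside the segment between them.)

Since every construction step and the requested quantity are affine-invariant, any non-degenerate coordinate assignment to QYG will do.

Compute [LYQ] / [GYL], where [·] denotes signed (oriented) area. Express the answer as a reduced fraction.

[LYQ]:[GYL] = -5/12

Choose coordinates Q = (0, 0), Y = (1, 0), G = (0, 1).
1. X is the midpoint of GQ ⇒ X = (0, 1/2)
2. C lies on line GX with GC:CX = 4:(-3) ⇒ C = (0, -1)
3. L lies on line QC with QL:LC = 5:2 ⇒ L = (0, -5/7)
2·[LYQ] = 5/7, 2·[GYL] = -12/7
[LYQ]:[GYL] = 5/7:-12/7 = -5/12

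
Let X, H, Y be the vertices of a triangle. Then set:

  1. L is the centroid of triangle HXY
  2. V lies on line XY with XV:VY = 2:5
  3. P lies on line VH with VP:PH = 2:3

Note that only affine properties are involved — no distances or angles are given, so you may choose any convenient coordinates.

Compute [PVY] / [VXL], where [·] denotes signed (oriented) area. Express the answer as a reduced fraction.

[PVY]:[VXL] = -3

Set X = (0, 0), H = (1, 0), Y = (0, 1); any affine frame gives the same invariant.
1. L is the centroid of triangle HXY ⇒ L = (1/3, 1/3)
2. V lies on line XY with XV:VY = 2:5 ⇒ V = (0, 2/7)
3. P lies on line VH with VP:PH = 2:3 ⇒ P = (2/5, 6/35)
2·[PVY] = -2/7, 2·[VXL] = 2/21
[PVY]:[VXL] = -2/7:2/21 = -3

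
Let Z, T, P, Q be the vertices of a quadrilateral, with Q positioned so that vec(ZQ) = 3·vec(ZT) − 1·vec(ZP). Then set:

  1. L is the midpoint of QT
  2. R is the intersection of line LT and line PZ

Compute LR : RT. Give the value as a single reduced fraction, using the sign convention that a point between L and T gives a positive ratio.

Assign Z = (0, 0), T = (1, 0), P = (0, 1), Q = (3, -1) — the answer is frame-independent, so this choice is without loss of generality.
1. L is the midpoint of QT ⇒ L = (2, -1/2)
2. R is the intersection of line LT and line PZ ⇒ R = (0, 1/2)
R = L + t·(T−L) with t = 2, so LR:RT = t:(1−t) = 2:-1

LR:RT = -2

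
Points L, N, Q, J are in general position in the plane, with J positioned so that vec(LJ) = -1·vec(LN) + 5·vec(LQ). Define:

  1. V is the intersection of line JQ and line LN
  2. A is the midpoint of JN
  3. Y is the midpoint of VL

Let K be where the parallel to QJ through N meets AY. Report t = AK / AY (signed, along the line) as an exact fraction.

t = -3/4

Assign L = (0, 0), N = (1, 0), Q = (0, 1), J = (-1, 5) — the answer is frame-independent, so this choice is without loss of generality.
1. V is the intersection of line JQ and line LN ⇒ V = (1/4, 0)
2. A is the midpoint of JN ⇒ A = (0, 5/2)
3. Y is the midpoint of VL ⇒ Y = (1/8, 0)
through N parallel to QJ: direction (-1, 4); meets AY at K = (-3/32, 35/8)
K = A + t·(Y−A) with t = -3/4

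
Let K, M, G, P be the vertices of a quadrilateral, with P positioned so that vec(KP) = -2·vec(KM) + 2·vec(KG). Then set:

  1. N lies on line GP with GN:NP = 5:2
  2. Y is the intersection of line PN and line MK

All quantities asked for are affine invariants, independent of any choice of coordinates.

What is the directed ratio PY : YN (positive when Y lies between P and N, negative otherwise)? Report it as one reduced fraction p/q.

Choose coordinates K = (0, 0), M = (1, 0), G = (0, 1), P = (-2, 2).
1. N lies on line GP with GN:NP = 5:2 ⇒ N = (-10/7, 12/7)
2. Y is the intersection of line PN and line MK ⇒ Y = (2, 0)
Y = P + t·(N−P) with t = 7, so PY:YN = t:(1−t) = 7:-6

PY:YN = -7/6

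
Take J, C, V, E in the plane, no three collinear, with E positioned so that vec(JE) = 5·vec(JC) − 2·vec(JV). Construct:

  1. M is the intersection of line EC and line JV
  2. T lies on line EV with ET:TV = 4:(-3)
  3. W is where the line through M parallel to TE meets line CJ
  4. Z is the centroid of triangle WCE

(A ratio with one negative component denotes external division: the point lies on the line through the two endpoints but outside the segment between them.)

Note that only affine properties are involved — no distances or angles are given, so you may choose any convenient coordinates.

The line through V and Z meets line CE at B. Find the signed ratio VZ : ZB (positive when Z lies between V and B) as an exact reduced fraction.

VZ:ZB = -19

Choose coordinates J = (0, 0), C = (1, 0), V = (0, 1), E = (5, -2).
1. M is the intersection of line EC and line JV ⇒ M = (0, 1/2)
2. T lies on line EV with ET:TV = 4:(-3) ⇒ T = (-15, 10)
3. W is where the line through M parallel to TE meets line CJ ⇒ W = (5/6, 0)
4. Z is the centroid of triangle WCE ⇒ Z = (41/18, -2/3)
line VZ meets CE at B = (41/19, -11/19)
Z = V + t·(B−V) with t = 19/18, so VZ:ZB = 19/18:-1/18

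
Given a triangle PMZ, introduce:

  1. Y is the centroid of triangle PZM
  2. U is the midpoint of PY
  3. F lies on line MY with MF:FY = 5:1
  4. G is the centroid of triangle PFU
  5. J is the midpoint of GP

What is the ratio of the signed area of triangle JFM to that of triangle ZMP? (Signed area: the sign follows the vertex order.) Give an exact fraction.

[JFM]:[ZMP] = 5/24

Assign P = (0, 0), M = (1, 0), Z = (0, 1) — the answer is frame-independent, so this choice is without loss of generality.
1. Y is the centroid of triangle PZM ⇒ Y = (1/3, 1/3)
2. U is the midpoint of PY ⇒ U = (1/6, 1/6)
3. F lies on line MY with MF:FY = 5:1 ⇒ F = (4/9, 5/18)
4. G is the centroid of triangle PFU ⇒ G = (11/54, 4/27)
5. J is the midpoint of GP ⇒ J = (11/108, 2/27)
2·[JFM] = -5/24, 2·[ZMP] = -1
[JFM]:[ZMP] = -5/24:-1 = 5/24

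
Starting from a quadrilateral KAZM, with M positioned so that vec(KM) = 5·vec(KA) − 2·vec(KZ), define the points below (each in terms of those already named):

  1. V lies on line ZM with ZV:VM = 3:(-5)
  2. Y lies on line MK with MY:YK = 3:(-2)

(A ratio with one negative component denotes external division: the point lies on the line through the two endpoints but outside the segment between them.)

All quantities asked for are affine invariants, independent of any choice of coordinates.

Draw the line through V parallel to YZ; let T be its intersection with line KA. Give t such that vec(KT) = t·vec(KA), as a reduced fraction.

Choose coordinates K = (0, 0), A = (1, 0), Z = (0, 1), M = (5, -2).
1. V lies on line ZM with ZV:VM = 3:(-5) ⇒ V = (-15/2, 11/2)
2. Y lies on line MK with MY:YK = 3:(-2) ⇒ Y = (-10, 4)
through V parallel to YZ: direction (10, -3); meets KA at T = (65/6, 0)
T = K + t·(A−K) with t = 65/6

t = 65/6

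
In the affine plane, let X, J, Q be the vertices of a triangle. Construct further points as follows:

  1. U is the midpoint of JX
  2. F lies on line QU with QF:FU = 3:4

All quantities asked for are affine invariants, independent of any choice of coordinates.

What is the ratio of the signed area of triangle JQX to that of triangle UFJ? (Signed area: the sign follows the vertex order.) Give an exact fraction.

[JQX]:[UFJ] = -7/2

Set X = (0, 0), J = (1, 0), Q = (0, 1); any affine frame gives the same invariant.
1. U is the midpoint of JX ⇒ U = (1/2, 0)
2. F lies on line QU with QF:FU = 3:4 ⇒ F = (3/14, 4/7)
2·[JQX] = 1, 2·[UFJ] = -2/7
[JQX]:[UFJ] = 1:-2/7 = -7/2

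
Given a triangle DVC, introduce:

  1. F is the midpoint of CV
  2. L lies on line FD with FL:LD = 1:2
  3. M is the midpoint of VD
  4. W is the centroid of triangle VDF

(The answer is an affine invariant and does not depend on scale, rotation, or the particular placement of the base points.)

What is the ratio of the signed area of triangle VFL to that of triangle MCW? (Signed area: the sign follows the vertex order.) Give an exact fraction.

[VFL]:[MCW] = -2

Work in coordinates with D = (0, 0), V = (1, 0), C = (0, 1).
1. F is the midpoint of CV ⇒ F = (1/2, 1/2)
2. L lies on line FD with FL:LD = 1:2 ⇒ L = (1/3, 1/3)
3. M is the midpoint of VD ⇒ M = (1/2, 0)
4. W is the centroid of triangle VDF ⇒ W = (1/2, 1/6)
2·[VFL] = 1/6, 2·[MCW] = -1/12
[VFL]:[MCW] = 1/6:-1/12 = -2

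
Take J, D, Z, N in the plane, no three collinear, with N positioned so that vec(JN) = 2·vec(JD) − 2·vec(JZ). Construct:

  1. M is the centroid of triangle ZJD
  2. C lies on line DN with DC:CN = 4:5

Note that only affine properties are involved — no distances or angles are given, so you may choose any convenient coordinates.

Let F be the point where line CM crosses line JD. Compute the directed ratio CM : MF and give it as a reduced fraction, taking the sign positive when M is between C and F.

Work in coordinates with J = (0, 0), D = (1, 0), Z = (0, 1), N = (2, -2).
1. M is the centroid of triangle ZJD ⇒ M = (1/3, 1/3)
2. C lies on line DN with DC:CN = 4:5 ⇒ C = (13/9, -8/9)
line CM meets JD at F = (7/11, 0)
M = C + t·(F−C) with t = 11/8, so CM:MF = 11/8:-3/8

CM:MF = -11/3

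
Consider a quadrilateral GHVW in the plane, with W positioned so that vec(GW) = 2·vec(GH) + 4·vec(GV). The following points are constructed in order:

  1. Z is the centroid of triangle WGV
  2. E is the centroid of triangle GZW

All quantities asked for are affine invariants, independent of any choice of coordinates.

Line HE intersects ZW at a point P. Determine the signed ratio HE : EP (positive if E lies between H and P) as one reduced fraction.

Set G = (0, 0), H = (1, 0), V = (0, 1), W = (2, 4); any affine frame gives the same invariant.
1. Z is the centroid of triangle WGV ⇒ Z = (2/3, 5/3)
2. E is the centroid of triangle GZW ⇒ E = (8/9, 17/9)
line HE meets ZW at P = (22/25, 51/25)
E = H + t·(P−H) with t = 25/27, so HE:EP = 25/27:2/27

HE:EP = 25/2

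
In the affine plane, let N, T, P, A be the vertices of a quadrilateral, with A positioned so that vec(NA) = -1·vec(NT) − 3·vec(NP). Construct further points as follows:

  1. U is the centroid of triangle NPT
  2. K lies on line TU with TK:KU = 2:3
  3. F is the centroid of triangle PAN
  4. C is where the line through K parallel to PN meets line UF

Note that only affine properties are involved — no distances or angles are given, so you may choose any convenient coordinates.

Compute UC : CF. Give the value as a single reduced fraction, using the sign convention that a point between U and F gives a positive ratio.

UC:CF = -3/8

Work in coordinates with N = (0, 0), T = (1, 0), P = (0, 1), A = (-1, -3).
1. U is the centroid of triangle NPT ⇒ U = (1/3, 1/3)
2. K lies on line TU with TK:KU = 2:3 ⇒ K = (11/15, 2/15)
3. F is the centroid of triangle PAN ⇒ F = (-1/3, -2/3)
4. C is where the line through K parallel to PN meets line UF ⇒ C = (11/15, 14/15)
C = U + t·(F−U) with t = -3/5, so UC:CF = t:(1−t) = -3/5:8/5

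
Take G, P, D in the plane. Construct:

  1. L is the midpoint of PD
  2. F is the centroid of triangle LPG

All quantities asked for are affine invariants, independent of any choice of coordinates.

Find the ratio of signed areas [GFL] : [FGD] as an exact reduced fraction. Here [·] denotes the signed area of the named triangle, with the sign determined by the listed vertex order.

Assign G = (0, 0), P = (1, 0), D = (0, 1) — the answer is frame-independent, so this choice is without loss of generality.
1. L is the midpoint of PD ⇒ L = (1/2, 1/2)
2. F is the centroid of triangle LPG ⇒ F = (1/2, 1/6)
2·[GFL] = 1/6, 2·[FGD] = -1/2
[GFL]:[FGD] = 1/6:-1/2 = -1/3

[GFL]:[FGD] = -1/3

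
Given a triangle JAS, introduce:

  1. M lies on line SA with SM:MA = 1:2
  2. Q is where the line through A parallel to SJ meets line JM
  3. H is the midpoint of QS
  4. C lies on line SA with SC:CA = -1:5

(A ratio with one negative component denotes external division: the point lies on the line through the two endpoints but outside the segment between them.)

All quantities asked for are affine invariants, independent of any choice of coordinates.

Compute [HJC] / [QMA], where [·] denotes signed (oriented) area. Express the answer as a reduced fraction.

Assign J = (0, 0), A = (1, 0), S = (0, 1) — the answer is frame-independent, so this choice is without loss of generality.
1. M lies on line SA with SM:MA = 1:2 ⇒ M = (1/3, 2/3)
2. Q is where the line through A parallel to SJ meets line JM ⇒ Q = (1, 2)
3. H is the midpoint of QS ⇒ H = (1/2, 3/2)
4. C lies on line SA with SC:CA = -1:5 ⇒ C = (-1/4, 5/4)
2·[HJC] = -1, 2·[QMA] = 4/3
[HJC]:[QMA] = -1:4/3 = -3/4

[HJC]:[QMA] = -3/4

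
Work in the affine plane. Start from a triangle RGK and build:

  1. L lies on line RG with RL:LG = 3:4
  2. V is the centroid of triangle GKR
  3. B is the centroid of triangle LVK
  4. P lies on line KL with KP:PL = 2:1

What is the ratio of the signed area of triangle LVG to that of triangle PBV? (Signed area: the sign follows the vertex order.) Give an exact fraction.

[LVG]:[PBV] = 36

Choose coordinates R = (0, 0), G = (1, 0), K = (0, 1).
1. L lies on line RG with RL:LG = 3:4 ⇒ L = (3/7, 0)
2. V is the centroid of triangle GKR ⇒ V = (1/3, 1/3)
3. B is the centroid of triangle LVK ⇒ B = (16/63, 4/9)
4. P lies on line KL with KP:PL = 2:1 ⇒ P = (2/7, 1/3)
2·[LVG] = -4/21, 2·[PBV] = -1/189
[LVG]:[PBV] = -4/21:-1/189 = 36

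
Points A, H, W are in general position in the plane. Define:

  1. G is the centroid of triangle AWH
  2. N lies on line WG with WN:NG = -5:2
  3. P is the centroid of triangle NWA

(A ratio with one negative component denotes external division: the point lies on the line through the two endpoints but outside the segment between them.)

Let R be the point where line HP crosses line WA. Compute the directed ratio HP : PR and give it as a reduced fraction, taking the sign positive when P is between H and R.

Set A = (0, 0), H = (1, 0), W = (0, 1); any affine frame gives the same invariant.
1. G is the centroid of triangle AWH ⇒ G = (1/3, 1/3)
2. N lies on line WG with WN:NG = -5:2 ⇒ N = (5/9, -1/9)
3. P is the centroid of triangle NWA ⇒ P = (5/27, 8/27)
line HP meets WA at R = (0, 4/11)
P = H + t·(R−H) with t = 22/27, so HP:PR = 22/27:5/27

HP:PR = 22/5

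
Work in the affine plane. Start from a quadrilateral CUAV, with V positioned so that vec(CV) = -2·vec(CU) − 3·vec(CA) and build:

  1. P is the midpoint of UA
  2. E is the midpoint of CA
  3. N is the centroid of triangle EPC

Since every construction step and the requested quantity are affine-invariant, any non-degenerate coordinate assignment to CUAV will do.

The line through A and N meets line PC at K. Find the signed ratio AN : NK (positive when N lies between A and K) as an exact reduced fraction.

AN:NK = 5

Assign C = (0, 0), U = (1, 0), A = (0, 1), V = (-2, -3) — the answer is frame-independent, so this choice is without loss of generality.
1. P is the midpoint of UA ⇒ P = (1/2, 1/2)
2. E is the midpoint of CA ⇒ E = (0, 1/2)
3. N is the centroid of triangle EPC ⇒ N = (1/6, 1/3)
line AN meets PC at K = (1/5, 1/5)
N = A + t·(K−A) with t = 5/6, so AN:NK = 5/6:1/6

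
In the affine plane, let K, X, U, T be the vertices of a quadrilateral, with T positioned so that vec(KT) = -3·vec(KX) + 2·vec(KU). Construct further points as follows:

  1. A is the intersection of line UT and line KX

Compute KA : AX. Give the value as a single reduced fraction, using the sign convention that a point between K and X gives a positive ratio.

KA:AX = -3/2

Assign K = (0, 0), X = (1, 0), U = (0, 1), T = (-3, 2) — the answer is frame-independent, so this choice is without loss of generality.
1. A is the intersection of line UT and line KX ⇒ A = (3, 0)
A = K + t·(X−K) with t = 3, so KA:AX = t:(1−t) = 3:-2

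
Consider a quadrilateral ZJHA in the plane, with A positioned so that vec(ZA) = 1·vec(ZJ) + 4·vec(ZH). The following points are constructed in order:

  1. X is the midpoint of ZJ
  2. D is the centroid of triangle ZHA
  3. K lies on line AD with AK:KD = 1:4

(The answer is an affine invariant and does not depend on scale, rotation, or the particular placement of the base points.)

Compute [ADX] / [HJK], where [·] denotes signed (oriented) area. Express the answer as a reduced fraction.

Work in coordinates with Z = (0, 0), J = (1, 0), H = (0, 1), A = (1, 4).
1. X is the midpoint of ZJ ⇒ X = (1/2, 0)
2. D is the centroid of triangle ZHA ⇒ D = (1/3, 5/3)
3. K lies on line AD with AK:KD = 1:4 ⇒ K = (13/15, 53/15)
2·[ADX] = 3/2, 2·[HJK] = 17/5
[ADX]:[HJK] = 3/2:17/5 = 15/34

[ADX]:[HJK] = 15/34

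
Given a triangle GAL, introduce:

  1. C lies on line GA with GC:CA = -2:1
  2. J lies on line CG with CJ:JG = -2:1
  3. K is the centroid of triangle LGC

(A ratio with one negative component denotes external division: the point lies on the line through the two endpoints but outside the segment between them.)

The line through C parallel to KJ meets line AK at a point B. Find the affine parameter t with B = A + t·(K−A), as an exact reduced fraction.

t = -1/3

Set G = (0, 0), A = (1, 0), L = (0, 1); any affine frame gives the same invariant.
1. C lies on line GA with GC:CA = -2:1 ⇒ C = (2, 0)
2. J lies on line CG with CJ:JG = -2:1 ⇒ J = (-2, 0)
3. K is the centroid of triangle LGC ⇒ K = (2/3, 1/3)
through C parallel to KJ: direction (-8/3, -1/3); meets AK at B = (10/9, -1/9)
B = A + t·(K−A) with t = -1/3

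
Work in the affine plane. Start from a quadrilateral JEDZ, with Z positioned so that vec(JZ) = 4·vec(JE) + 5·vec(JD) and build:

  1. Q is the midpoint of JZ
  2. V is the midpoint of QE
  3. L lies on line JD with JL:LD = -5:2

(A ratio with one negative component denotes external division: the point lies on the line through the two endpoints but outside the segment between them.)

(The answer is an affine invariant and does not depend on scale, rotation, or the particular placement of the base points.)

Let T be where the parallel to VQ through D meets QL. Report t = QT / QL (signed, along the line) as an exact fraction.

t = 21/25

Choose coordinates J = (0, 0), E = (1, 0), D = (0, 1), Z = (4, 5).
1. Q is the midpoint of JZ ⇒ Q = (2, 5/2)
2. V is the midpoint of QE ⇒ V = (3/2, 5/4)
3. L lies on line JD with JL:LD = -5:2 ⇒ L = (0, 5/3)
through D parallel to VQ: direction (1/2, 5/4); meets QL at T = (8/25, 9/5)
T = Q + t·(L−Q) with t = 21/25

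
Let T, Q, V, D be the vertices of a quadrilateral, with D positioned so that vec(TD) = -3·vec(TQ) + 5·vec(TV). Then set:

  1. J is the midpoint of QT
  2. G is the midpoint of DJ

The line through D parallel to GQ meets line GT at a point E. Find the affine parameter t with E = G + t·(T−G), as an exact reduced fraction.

t = -1/2

Work in coordinates with T = (0, 0), Q = (1, 0), V = (0, 1), D = (-3, 5).
1. J is the midpoint of QT ⇒ J = (1/2, 0)
2. G is the midpoint of DJ ⇒ G = (-5/4, 5/2)
through D parallel to GQ: direction (9/4, -5/2); meets GT at E = (-15/8, 15/4)
E = G + t·(T−G) with t = -1/2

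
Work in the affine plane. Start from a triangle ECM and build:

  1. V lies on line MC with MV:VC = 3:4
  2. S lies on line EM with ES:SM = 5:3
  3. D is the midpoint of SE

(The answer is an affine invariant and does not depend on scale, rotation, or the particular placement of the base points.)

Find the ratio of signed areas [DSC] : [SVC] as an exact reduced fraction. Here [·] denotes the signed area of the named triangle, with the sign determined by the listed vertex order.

[DSC]:[SVC] = 35/24

Assign E = (0, 0), C = (1, 0), M = (0, 1) — the answer is frame-independent, so this choice is without loss of generality.
1. V lies on line MC with MV:VC = 3:4 ⇒ V = (3/7, 4/7)
2. S lies on line EM with ES:SM = 5:3 ⇒ S = (0, 5/8)
3. D is the midpoint of SE ⇒ D = (0, 5/16)
2·[DSC] = -5/16, 2·[SVC] = -3/14
[DSC]:[SVC] = -5/16:-3/14 = 35/24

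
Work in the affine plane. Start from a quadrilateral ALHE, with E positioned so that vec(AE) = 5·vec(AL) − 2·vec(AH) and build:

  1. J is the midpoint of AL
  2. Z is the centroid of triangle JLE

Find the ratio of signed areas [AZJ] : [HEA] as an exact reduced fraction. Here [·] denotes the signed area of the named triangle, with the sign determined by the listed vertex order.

[AZJ]:[HEA] = -1/15

Set A = (0, 0), L = (1, 0), H = (0, 1), E = (5, -2); any affine frame gives the same invariant.
1. J is the midpoint of AL ⇒ J = (1/2, 0)
2. Z is the centroid of triangle JLE ⇒ Z = (13/6, -2/3)
2·[AZJ] = 1/3, 2·[HEA] = -5
[AZJ]:[HEA] = 1/3:-5 = -1/15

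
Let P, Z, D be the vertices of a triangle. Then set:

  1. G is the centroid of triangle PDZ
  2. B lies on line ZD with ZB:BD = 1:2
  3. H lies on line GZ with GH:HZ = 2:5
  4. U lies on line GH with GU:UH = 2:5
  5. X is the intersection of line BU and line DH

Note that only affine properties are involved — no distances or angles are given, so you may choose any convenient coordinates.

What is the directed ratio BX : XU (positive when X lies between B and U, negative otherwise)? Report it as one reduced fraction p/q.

Choose coordinates P = (0, 0), Z = (1, 0), D = (0, 1).
1. G is the centroid of triangle PDZ ⇒ G = (1/3, 1/3)
2. B lies on line ZD with ZB:BD = 1:2 ⇒ B = (2/3, 1/3)
3. H lies on line GZ with GH:HZ = 2:5 ⇒ H = (11/21, 5/21)
4. U lies on line GH with GU:UH = 2:5 ⇒ U = (19/49, 15/49)
5. X is the intersection of line BU and line DH ⇒ X = (33/70, 11/35)
X = B + t·(U−B) with t = 7/10, so BX:XU = t:(1−t) = 7/10:3/10

BX:XU = 7/3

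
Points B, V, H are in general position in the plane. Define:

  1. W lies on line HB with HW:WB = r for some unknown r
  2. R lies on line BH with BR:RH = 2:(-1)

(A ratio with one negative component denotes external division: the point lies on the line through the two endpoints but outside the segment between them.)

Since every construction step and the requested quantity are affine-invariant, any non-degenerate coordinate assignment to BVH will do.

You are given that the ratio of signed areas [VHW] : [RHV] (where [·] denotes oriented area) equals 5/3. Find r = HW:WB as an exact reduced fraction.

r = -5/2

Assign B = (0, 0), V = (1, 0), H = (0, 1) — the answer is frame-independent, so this choice is without loss of generality.
1. With HW:WB = r, write λ = r/(r+1) so W = H + λ·(B−H); W is affine-linear in λ
2. R lies on line BH with BR:RH = 2:(-1) ⇒ R = (0, 2)
Every point depending on W is an affine combination of W and λ-independent points, so each such coordinate is linear in λ; the λ² term in each signed area is a multiple of (B−H)×(B−H) = 0, so 2·[VHW] and 2·[RHV] are each linear in λ. Evaluating at λ=0 and λ=1:
  2·[VHW] = λ,   2·[RHV] = 1
So [VHW]:[RHV] = (λ) / (1). Setting this equal to 5/3:
  λ = 5/3·(1)  ⇒  λ = 5/3
Then r = λ/(1−λ) = (5/3)/(-2/3) = -5/2. Check: with r = -5/2, W = (0, -2/3) and [VHW]:[RHV] = 5/3 as required.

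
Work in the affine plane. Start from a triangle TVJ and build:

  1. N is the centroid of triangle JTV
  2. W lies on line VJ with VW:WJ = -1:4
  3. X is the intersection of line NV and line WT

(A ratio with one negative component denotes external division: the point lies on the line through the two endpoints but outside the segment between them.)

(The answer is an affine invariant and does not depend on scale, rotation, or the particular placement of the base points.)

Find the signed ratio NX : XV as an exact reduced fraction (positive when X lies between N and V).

NX:XV = -5/3

Set T = (0, 0), V = (1, 0), J = (0, 1); any affine frame gives the same invariant.
1. N is the centroid of triangle JTV ⇒ N = (1/3, 1/3)
2. W lies on line VJ with VW:WJ = -1:4 ⇒ W = (4/3, -1/3)
3. X is the intersection of line NV and line WT ⇒ X = (2, -1/2)
X = N + t·(V−N) with t = 5/2, so NX:XV = t:(1−t) = 5/2:-3/2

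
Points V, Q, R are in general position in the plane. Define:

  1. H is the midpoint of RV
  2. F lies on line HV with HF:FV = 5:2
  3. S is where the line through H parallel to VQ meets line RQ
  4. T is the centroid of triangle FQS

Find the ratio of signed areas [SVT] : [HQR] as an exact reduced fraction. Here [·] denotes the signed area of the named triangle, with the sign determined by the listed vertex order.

Set V = (0, 0), Q = (1, 0), R = (0, 1); any affine frame gives the same invariant.
1. H is the midpoint of RV ⇒ H = (0, 1/2)
2. F lies on line HV with HF:FV = 5:2 ⇒ F = (0, 1/7)
3. S is where the line through H parallel to VQ meets line RQ ⇒ S = (1/2, 1/2)
4. T is the centroid of triangle FQS ⇒ T = (1/2, 3/14)
2·[SVT] = 1/7, 2·[HQR] = 1/2
[SVT]:[HQR] = 1/7:1/2 = 2/7

[SVT]:[HQR] = 2/7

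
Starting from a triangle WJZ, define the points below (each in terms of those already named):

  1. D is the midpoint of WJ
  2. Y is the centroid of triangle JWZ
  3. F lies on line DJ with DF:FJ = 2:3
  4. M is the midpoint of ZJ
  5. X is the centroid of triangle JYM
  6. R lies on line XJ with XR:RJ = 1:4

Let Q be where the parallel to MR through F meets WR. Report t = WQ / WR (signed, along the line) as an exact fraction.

Assign W = (0, 0), J = (1, 0), Z = (0, 1) — the answer is frame-independent, so this choice is without loss of generality.
1. D is the midpoint of WJ ⇒ D = (1/2, 0)
2. Y is the centroid of triangle JWZ ⇒ Y = (1/3, 1/3)
3. F lies on line DJ with DF:FJ = 2:3 ⇒ F = (7/10, 0)
4. M is the midpoint of ZJ ⇒ M = (1/2, 1/2)
5. X is the centroid of triangle JYM ⇒ X = (11/18, 5/18)
6. R lies on line XJ with XR:RJ = 1:4 ⇒ R = (31/45, 2/9)
through F parallel to MR: direction (17/90, -5/18); meets WR at Q = (31/54, 5/27)
Q = W + t·(R−W) with t = 5/6

t = 5/6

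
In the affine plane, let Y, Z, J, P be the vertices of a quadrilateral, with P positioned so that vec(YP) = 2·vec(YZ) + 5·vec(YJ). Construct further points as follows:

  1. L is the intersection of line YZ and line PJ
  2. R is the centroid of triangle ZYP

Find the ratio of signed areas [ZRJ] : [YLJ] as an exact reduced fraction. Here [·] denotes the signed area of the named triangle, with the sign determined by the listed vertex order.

Assign Y = (0, 0), Z = (1, 0), J = (0, 1), P = (2, 5) — the answer is frame-independent, so this choice is without loss of generality.
1. L is the intersection of line YZ and line PJ ⇒ L = (-1/2, 0)
2. R is the centroid of triangle ZYP ⇒ R = (1, 5/3)
2·[ZRJ] = 5/3, 2·[YLJ] = -1/2
[ZRJ]:[YLJ] = 5/3:-1/2 = -10/3

[ZRJ]:[YLJ] = -10/3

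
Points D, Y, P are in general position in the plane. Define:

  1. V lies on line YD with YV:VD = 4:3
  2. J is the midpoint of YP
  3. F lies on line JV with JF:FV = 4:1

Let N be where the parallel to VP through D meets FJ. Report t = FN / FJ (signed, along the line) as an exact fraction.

Set D = (0, 0), Y = (1, 0), P = (0, 1); any affine frame gives the same invariant.
1. V lies on line YD with YV:VD = 4:3 ⇒ V = (3/7, 0)
2. J is the midpoint of YP ⇒ J = (1/2, 1/2)
3. F lies on line JV with JF:FV = 4:1 ⇒ F = (31/70, 1/10)
through D parallel to VP: direction (-3/7, 1); meets FJ at N = (9/28, -3/4)
N = F + t·(J−F) with t = -17/8

t = -17/8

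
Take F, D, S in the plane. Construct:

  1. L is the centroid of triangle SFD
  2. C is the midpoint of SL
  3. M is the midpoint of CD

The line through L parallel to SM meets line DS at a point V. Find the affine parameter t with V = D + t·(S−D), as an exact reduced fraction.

t = 3

Choose coordinates F = (0, 0), D = (1, 0), S = (0, 1).
1. L is the centroid of triangle SFD ⇒ L = (1/3, 1/3)
2. C is the midpoint of SL ⇒ C = (1/6, 2/3)
3. M is the midpoint of CD ⇒ M = (7/12, 1/3)
through L parallel to SM: direction (7/12, -2/3); meets DS at V = (-2, 3)
V = D + t·(S−D) with t = 3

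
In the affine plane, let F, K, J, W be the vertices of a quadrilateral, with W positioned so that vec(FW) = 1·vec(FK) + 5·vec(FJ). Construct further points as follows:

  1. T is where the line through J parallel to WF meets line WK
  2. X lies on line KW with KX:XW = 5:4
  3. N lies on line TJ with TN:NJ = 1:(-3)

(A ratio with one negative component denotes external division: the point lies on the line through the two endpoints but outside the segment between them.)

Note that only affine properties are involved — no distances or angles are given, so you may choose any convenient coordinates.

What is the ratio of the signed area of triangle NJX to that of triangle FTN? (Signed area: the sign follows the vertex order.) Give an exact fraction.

Assign F = (0, 0), K = (1, 0), J = (0, 1), W = (1, 5) — the answer is frame-independent, so this choice is without loss of generality.
1. T is where the line through J parallel to WF meets line WK ⇒ T = (1, 6)
2. X lies on line KW with KX:XW = 5:4 ⇒ X = (1, 25/9)
3. N lies on line TJ with TN:NJ = 1:(-3) ⇒ N = (3/2, 17/2)
2·[NJX] = 29/6, 2·[FTN] = -1/2
[NJX]:[FTN] = 29/6:-1/2 = -29/3

[NJX]:[FTN] = -29/3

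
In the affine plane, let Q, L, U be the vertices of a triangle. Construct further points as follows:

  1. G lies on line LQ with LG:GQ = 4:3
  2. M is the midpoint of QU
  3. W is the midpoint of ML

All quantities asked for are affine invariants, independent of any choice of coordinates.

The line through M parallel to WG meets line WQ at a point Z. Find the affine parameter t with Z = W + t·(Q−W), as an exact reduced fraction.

t = 4/3

Assign Q = (0, 0), L = (1, 0), U = (0, 1) — the answer is frame-independent, so this choice is without loss of generality.
1. G lies on line LQ with LG:GQ = 4:3 ⇒ G = (3/7, 0)
2. M is the midpoint of QU ⇒ M = (0, 1/2)
3. W is the midpoint of ML ⇒ W = (1/2, 1/4)
through M parallel to WG: direction (-1/14, -1/4); meets WQ at Z = (-1/6, -1/12)
Z = W + t·(Q−W) with t = 4/3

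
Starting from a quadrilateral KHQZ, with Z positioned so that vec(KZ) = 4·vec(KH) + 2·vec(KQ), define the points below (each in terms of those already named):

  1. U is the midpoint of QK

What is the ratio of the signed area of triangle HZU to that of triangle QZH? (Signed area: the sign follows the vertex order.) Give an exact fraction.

Work in coordinates with K = (0, 0), H = (1, 0), Q = (0, 1), Z = (4, 2).
1. U is the midpoint of QK ⇒ U = (0, 1/2)
2·[HZU] = 7/2, 2·[QZH] = -5
[HZU]:[QZH] = 7/2:-5 = -7/10

[HZU]:[QZH] = -7/10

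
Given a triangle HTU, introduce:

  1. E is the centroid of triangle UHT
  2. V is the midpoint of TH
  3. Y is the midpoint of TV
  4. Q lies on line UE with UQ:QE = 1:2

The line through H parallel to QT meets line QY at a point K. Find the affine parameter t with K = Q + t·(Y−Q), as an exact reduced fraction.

t = 4

Assign H = (0, 0), T = (1, 0), U = (0, 1) — the answer is frame-independent, so this choice is without loss of generality.
1. E is the centroid of triangle UHT ⇒ E = (1/3, 1/3)
2. V is the midpoint of TH ⇒ V = (1/2, 0)
3. Y is the midpoint of TV ⇒ Y = (3/4, 0)
4. Q lies on line UE with UQ:QE = 1:2 ⇒ Q = (1/9, 7/9)
through H parallel to QT: direction (8/9, -7/9); meets QY at K = (8/3, -7/3)
K = Q + t·(Y−Q) with t = 4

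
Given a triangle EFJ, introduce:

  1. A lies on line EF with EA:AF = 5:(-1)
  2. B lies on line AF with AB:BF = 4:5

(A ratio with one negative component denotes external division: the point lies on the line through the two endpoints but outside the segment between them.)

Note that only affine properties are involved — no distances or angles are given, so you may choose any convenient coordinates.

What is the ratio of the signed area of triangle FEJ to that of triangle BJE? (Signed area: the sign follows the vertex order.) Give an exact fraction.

Choose coordinates E = (0, 0), F = (1, 0), J = (0, 1).
1. A lies on line EF with EA:AF = 5:(-1) ⇒ A = (5/4, 0)
2. B lies on line AF with AB:BF = 4:5 ⇒ B = (41/36, 0)
2·[FEJ] = -1, 2·[BJE] = 41/36
[FEJ]:[BJE] = -1:41/36 = -36/41

[FEJ]:[BJE] = -36/41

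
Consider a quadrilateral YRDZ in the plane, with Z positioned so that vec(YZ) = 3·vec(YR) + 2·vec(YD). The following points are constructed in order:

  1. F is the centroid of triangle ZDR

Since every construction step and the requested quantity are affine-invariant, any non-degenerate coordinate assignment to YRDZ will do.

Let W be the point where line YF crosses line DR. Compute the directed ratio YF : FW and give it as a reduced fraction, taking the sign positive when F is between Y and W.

Assign Y = (0, 0), R = (1, 0), D = (0, 1), Z = (3, 2) — the answer is frame-independent, so this choice is without loss of generality.
1. F is the centroid of triangle ZDR ⇒ F = (4/3, 1)
line YF meets DR at W = (4/7, 3/7)
F = Y + t·(W−Y) with t = 7/3, so YF:FW = 7/3:-4/3

YF:FW = -7/4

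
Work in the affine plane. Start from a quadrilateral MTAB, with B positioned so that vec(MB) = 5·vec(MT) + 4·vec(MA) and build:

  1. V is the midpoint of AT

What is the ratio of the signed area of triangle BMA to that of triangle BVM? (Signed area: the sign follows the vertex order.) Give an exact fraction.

[BMA]:[BVM] = -10

Work in coordinates with M = (0, 0), T = (1, 0), A = (0, 1), B = (5, 4).
1. V is the midpoint of AT ⇒ V = (1/2, 1/2)
2·[BMA] = -5, 2·[BVM] = 1/2
[BMA]:[BVM] = -5:1/2 = -10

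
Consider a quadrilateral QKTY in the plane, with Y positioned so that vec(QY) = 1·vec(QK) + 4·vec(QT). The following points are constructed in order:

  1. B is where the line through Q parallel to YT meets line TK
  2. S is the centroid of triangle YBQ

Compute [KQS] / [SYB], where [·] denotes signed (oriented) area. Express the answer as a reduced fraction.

[KQS]:[SYB] = 19

Assign Q = (0, 0), K = (1, 0), T = (0, 1), Y = (1, 4) — the answer is frame-independent, so this choice is without loss of generality.
1. B is where the line through Q parallel to YT meets line TK ⇒ B = (1/4, 3/4)
2. S is the centroid of triangle YBQ ⇒ S = (5/12, 19/12)
2·[KQS] = -19/12, 2·[SYB] = -1/12
[KQS]:[SYB] = -19/12:-1/12 = 19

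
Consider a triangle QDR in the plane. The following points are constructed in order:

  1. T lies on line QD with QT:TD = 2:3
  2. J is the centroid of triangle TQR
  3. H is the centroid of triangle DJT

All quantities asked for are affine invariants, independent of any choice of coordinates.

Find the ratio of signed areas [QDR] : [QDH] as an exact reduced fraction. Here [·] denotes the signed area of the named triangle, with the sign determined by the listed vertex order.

Set Q = (0, 0), D = (1, 0), R = (0, 1); any affine frame gives the same invariant.
1. T lies on line QD with QT:TD = 2:3 ⇒ T = (2/5, 0)
2. J is the centroid of triangle TQR ⇒ J = (2/15, 1/3)
3. H is the centroid of triangle DJT ⇒ H = (23/45, 1/9)
2·[QDR] = 1, 2·[QDH] = 1/9
[QDR]:[QDH] = 1:1/9 = 9

[QDR]:[QDH] = 9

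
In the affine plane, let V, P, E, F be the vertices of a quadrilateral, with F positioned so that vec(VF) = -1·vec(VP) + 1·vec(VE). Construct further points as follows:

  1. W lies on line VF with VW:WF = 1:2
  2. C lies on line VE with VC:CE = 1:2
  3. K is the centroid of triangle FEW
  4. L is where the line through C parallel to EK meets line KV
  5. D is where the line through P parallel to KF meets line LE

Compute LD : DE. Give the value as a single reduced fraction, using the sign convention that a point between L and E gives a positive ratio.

Work in coordinates with V = (0, 0), P = (1, 0), E = (0, 1), F = (-1, 1).
1. W lies on line VF with VW:WF = 1:2 ⇒ W = (-1/3, 1/3)
2. C lies on line VE with VC:CE = 1:2 ⇒ C = (0, 1/3)
3. K is the centroid of triangle FEW ⇒ K = (-4/9, 7/9)
4. L is where the line through C parallel to EK meets line KV ⇒ L = (-4/27, 7/27)
5. D is where the line through P parallel to KF meets line LE ⇒ D = (-1/9, 4/9)
D = L + t·(E−L) with t = 1/4, so LD:DE = t:(1−t) = 1/4:3/4

LD:DE = 1/3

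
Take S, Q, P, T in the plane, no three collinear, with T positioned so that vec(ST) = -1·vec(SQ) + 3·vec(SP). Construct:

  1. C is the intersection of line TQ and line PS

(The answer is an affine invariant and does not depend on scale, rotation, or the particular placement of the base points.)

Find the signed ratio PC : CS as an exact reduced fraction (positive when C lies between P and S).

PC:CS = -1/3

Assign S = (0, 0), Q = (1, 0), P = (0, 1), T = (-1, 3) — the answer is frame-independent, so this choice is without loss of generality.
1. C is the intersection of line TQ and line PS ⇒ C = (0, 3/2)
C = P + t·(S−P) with t = -1/2, so PC:CS = t:(1−t) = -1/2:3/2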